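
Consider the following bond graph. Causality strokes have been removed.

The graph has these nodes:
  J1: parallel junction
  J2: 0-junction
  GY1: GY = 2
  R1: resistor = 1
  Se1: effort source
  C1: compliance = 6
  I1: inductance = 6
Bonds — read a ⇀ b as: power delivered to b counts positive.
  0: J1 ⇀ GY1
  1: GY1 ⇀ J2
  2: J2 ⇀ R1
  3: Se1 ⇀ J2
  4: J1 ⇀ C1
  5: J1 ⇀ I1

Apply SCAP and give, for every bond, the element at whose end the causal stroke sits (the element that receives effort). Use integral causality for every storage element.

β0 stroke at GY1
β1 stroke at GY1
β2 stroke at R1
β3 stroke at J2
β4 stroke at J1
β5 stroke at I1

bond 3 stroke→J2  (Se1 fixes effort; stroke away)
bond 1 stroke→GY1  (J2: bond 3 brought effort, rest push out)
bond 2 stroke→R1  (J2: bond 3 brought effort, rest push out)
bond 0 stroke→GY1  (through GY1, causality inverts; strokes same side of GY1)
bond 4 stroke→J1  (C1 integral (e out))
bond 5 stroke→I1  (J1: bond 4 brought effort, rest push out)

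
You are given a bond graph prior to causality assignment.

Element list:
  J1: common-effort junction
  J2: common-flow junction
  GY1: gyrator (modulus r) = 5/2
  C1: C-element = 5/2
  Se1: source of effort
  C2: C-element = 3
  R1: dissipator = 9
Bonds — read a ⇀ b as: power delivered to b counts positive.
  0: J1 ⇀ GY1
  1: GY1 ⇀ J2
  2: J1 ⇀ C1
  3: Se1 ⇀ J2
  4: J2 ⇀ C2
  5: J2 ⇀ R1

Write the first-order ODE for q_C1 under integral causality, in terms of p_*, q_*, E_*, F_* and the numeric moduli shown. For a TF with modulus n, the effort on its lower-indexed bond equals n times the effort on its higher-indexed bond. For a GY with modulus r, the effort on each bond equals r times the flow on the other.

dq_C1/dt = 2*E_Se1/5 - 72*q_C1/125 - 2*q_C2/15

#3 stroke→J2  (Se1 fixes effort; stroke away)
#2 stroke→J1  (prefer integral on C1)
#0 stroke→GY1  (J1 effort already set via bond 2)
#1 stroke→GY1  (GY1: gyrator matches bond 0)
#4 stroke→J2  (1-jn J2 has f-setter on 1)
#5 stroke→J2  (1-jn J2 has f-setter on 1)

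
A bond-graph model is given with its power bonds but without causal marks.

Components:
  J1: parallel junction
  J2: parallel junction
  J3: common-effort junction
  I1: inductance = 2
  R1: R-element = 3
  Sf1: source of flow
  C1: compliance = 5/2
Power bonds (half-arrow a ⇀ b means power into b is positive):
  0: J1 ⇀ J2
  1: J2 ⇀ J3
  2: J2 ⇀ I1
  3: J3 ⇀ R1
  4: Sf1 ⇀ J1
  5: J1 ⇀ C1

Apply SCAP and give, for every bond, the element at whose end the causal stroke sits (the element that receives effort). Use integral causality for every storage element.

#0 |J2
#1 |J3
#2 |I1
#3 |R1
#4 |Sf1
#5 |J1

b4 →Sf1  (Sf1: flow source, stroke at near end)
b2 →I1  (I1 outputs flow p/I1)
b5 →J1  (prefer integral on C1)
b0 →J2  (common-e at J1 fixed by 5)
b1 →J3  (J2: bond 0 brought effort, rest push out)
b3 →R1  (J3: bond 1 brought effort, rest push out)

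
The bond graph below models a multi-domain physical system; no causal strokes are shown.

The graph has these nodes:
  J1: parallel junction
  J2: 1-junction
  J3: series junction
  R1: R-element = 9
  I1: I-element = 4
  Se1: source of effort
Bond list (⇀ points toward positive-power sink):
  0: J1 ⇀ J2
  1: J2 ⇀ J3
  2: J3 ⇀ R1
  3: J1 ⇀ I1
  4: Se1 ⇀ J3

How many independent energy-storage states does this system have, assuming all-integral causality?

b4 stroke→J3  (Se1 fixes effort; stroke away)
b3 stroke→I1  (I1 integral (f out))
b0 stroke→J1  (J1 needs exactly one e-in)
b1 stroke→J2  (J2 flow already set via bond 0)
b2 stroke→J3  (J3 flow already set via bond 1)

1  (I1 all integral)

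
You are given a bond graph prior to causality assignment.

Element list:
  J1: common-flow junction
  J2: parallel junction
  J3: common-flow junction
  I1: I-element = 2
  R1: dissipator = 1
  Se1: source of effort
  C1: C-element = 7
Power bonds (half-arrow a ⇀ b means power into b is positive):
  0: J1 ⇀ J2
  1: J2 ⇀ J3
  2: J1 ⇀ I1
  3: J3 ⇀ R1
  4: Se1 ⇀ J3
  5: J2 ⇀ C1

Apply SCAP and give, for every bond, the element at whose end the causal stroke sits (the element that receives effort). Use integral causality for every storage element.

β4 |J3  (source Se1 imposes e)
β2 |I1  (I1 outputs flow p/I1)
β0 |J1  (J1 flow already set via bond 2)
β5 |J2  (C1: C, integral causality)
β1 |J3  (J2 effort already set via bond 5)
β3 |R1  (J3: last free bond brings flow in)

b0 |J1
b1 |J3
b2 |I1
b3 |R1
b4 |J3
b5 |J2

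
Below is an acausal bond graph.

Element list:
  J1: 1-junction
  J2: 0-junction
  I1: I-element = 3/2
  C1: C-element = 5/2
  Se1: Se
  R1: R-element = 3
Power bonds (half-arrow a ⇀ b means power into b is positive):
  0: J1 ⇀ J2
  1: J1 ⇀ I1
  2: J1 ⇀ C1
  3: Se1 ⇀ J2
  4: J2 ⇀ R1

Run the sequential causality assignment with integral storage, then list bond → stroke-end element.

#3 |J2  (Se1: effort source, stroke at far end)
#0 |J1  (J2: bond 3 brought effort, rest push out)
#4 |R1  (common-e at J2 fixed by 3)
#1 |I1  (I1 outputs flow p/I1)
#2 |J1  (common-f at J1 fixed by 1)

β0 stroke at J1
β1 stroke at I1
β2 stroke at J1
β3 stroke at J2
β4 stroke at R1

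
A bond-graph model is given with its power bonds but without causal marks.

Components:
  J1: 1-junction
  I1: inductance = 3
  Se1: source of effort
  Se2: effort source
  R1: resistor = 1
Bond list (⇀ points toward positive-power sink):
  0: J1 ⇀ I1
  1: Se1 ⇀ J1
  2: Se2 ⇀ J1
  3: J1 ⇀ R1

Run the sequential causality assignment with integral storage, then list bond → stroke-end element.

β0 →I1
β1 →J1
β2 →J1
β3 →J1

β1 →J1  (source Se1 imposes e)
β2 →J1  (Se2: effort source, stroke at far end)
β0 →I1  (prefer integral on I1)
β3 →J1  (1-jn J1 has f-setter on 0)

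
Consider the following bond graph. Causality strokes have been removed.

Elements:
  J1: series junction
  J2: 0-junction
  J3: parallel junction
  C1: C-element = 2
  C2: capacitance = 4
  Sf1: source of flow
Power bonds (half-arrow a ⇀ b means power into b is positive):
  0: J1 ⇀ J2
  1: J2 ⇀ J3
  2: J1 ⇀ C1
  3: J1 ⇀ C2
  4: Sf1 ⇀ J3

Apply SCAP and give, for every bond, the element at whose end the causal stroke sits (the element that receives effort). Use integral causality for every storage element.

b0 →J2
b1 →J3
b2 →J1
b3 →J1
b4 →Sf1

#4 stroke at Sf1  (Sf1: flow source, stroke at near end)
#1 stroke at J3  (only one effort-in slot at J3)
#0 stroke at J2  (closing 0-jn rule on J2)
#2 stroke at J1  (1-jn J1 has f-setter on 0)
#3 stroke at J1  (J1: bond 0 brought flow, rest push out)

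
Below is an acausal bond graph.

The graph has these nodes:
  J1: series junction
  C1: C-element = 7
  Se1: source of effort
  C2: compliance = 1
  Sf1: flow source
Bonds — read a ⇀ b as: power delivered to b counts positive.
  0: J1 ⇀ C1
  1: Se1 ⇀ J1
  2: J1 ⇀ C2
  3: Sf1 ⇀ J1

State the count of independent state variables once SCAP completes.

2  (C1, C2 all integral)

#1 stroke→J1  (Se1: effort source, stroke at far end)
#3 stroke→Sf1  (Sf1: flow source, stroke at near end)
#0 stroke→J1  (J1 flow already set via bond 3)
#2 stroke→J1  (J1 flow already set via bond 3)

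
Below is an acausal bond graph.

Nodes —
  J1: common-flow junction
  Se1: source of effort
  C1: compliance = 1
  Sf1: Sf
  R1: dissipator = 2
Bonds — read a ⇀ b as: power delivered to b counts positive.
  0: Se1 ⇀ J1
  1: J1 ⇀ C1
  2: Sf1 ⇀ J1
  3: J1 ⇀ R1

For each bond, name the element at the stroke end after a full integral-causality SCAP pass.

b0 stroke→J1  (Se1 (Se) sets effort on bond)
b2 stroke→Sf1  (Sf1: flow source, stroke at near end)
b1 stroke→J1  (J1 flow already set via bond 2)
b3 stroke→J1  (common-f at J1 fixed by 2)

#0 →J1
#1 →J1
#2 →Sf1
#3 →J1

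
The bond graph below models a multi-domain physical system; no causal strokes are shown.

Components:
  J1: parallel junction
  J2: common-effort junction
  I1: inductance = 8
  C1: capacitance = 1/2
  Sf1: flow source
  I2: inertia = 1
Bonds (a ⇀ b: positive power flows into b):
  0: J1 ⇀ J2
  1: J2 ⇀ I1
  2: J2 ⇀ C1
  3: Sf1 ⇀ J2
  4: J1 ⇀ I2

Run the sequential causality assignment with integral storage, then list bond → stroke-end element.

#3 stroke→Sf1  (Sf1: flow source, stroke at near end)
#1 stroke→I1  (I1 outputs flow p/I1)
#2 stroke→J2  (C1 integral (e out))
#0 stroke→J1  (J2 effort already set via bond 2)
#4 stroke→I2  (common-e at J1 fixed by 0)

b0 stroke→J1
b1 stroke→I1
b2 stroke→J2
b3 stroke→Sf1
b4 stroke→I2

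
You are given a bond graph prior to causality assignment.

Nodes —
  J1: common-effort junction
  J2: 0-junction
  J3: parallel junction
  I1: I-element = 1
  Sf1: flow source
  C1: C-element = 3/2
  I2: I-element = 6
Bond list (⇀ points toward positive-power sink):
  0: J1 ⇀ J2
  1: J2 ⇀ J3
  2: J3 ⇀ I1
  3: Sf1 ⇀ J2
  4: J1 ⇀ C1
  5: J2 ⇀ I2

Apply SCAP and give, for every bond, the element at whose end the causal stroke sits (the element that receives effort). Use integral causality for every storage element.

b3 |Sf1  (source Sf1 imposes f)
b2 |I1  (I1: I, integral causality)
b1 |J3  (J3 needs exactly one e-in)
b4 |J1  (C1 outputs effort q/C1)
b0 |J2  (0-jn J1 has e-setter on 4)
b5 |I2  (common-e at J2 fixed by 0)

#0 →J2
#1 →J3
#2 →I1
#3 →Sf1
#4 →J1
#5 →I2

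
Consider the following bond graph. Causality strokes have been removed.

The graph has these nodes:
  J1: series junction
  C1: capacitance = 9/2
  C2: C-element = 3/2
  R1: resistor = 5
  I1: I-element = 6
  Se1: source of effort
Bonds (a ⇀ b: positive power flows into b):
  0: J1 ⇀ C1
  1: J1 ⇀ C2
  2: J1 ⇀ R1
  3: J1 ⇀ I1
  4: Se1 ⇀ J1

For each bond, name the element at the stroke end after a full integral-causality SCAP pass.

#4 stroke→J1  (Se1: effort source, stroke at far end)
#0 stroke→J1  (C1: C, integral causality)
#1 stroke→J1  (C2 integral (e out))
#3 stroke→I1  (I1 outputs flow p/I1)
#2 stroke→J1  (1-jn J1 has f-setter on 3)

β0 stroke→J1
β1 stroke→J1
β2 stroke→J1
β3 stroke→I1
β4 stroke→J1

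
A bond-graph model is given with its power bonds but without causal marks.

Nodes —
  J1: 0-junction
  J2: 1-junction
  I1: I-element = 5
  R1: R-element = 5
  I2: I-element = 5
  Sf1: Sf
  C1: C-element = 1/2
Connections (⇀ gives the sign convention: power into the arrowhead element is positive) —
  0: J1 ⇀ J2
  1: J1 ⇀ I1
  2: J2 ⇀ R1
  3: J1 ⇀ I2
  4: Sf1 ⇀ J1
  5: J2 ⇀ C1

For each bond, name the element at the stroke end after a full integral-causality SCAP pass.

β4 →Sf1  (source Sf1 imposes f)
β1 →I1  (I1: I, integral causality)
β3 →I2  (I2 integral (f out))
β0 →J1  (only one effort-in slot at J1)
β2 →J2  (common-f at J2 fixed by 0)
β5 →J2  (common-f at J2 fixed by 0)

#0 →J1
#1 →I1
#2 →J2
#3 →I2
#4 →Sf1
#5 →J2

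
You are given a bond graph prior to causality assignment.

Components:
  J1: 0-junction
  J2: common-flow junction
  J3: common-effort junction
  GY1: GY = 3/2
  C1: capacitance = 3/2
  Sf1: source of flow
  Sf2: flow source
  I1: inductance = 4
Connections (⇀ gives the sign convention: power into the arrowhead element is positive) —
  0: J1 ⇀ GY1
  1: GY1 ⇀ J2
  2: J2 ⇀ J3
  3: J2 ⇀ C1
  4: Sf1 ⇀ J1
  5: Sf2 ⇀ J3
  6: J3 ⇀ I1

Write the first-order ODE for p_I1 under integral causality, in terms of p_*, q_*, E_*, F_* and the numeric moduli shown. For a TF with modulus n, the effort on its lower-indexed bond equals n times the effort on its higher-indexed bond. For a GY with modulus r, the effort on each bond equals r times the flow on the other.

b4 stroke at Sf1  (Sf1 (Sf) sets flow on bond)
b5 stroke at Sf2  (Sf2 (Sf) sets flow on bond)
b0 stroke at J1  (closing 0-jn rule on J1)
b1 stroke at J2  (through GY1, causality inverts; strokes same side of GY1)
b3 stroke at J2  (C1 integral (e out))
b2 stroke at J3  (closing 1-jn rule on J2)
b6 stroke at I1  (J3 effort already set via bond 2)

dp_I1/dt = 3*F_Sf1/2 - 2*q_C1/3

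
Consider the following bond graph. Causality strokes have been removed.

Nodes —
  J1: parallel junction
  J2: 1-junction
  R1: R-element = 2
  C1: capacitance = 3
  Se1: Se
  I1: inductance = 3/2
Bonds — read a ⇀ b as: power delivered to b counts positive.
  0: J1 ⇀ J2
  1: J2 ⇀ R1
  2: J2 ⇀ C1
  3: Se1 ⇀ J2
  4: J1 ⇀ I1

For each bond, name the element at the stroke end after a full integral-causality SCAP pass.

#3 →J2  (Se1 (Se) sets effort on bond)
#2 →J2  (C1 outputs effort q/C1)
#4 →I1  (I1: I, integral causality)
#0 →J1  (J1: last free bond brings effort in)
#1 →J2  (J2: bond 0 brought flow, rest push out)

#0 stroke→J1
#1 stroke→J2
#2 stroke→J2
#3 stroke→J2
#4 stroke→I1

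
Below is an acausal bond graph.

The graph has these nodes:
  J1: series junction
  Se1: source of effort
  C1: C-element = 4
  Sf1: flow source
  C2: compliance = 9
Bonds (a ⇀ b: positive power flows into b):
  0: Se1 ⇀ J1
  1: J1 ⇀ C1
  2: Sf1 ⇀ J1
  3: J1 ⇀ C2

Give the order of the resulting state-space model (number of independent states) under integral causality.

2  (C1, C2 all integral)

bond 0 stroke at J1  (Se1 fixes effort; stroke away)
bond 2 stroke at Sf1  (Sf1: flow source, stroke at near end)
bond 1 stroke at J1  (common-f at J1 fixed by 2)
bond 3 stroke at J1  (J1: bond 2 brought flow, rest push out)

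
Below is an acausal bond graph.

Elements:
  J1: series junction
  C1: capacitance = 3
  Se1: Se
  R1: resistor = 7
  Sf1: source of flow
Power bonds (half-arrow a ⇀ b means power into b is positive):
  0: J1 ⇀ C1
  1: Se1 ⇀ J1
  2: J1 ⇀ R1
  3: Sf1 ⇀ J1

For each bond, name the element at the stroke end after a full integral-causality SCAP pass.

bond 1 stroke at J1  (Se1 (Se) sets effort on bond)
bond 3 stroke at Sf1  (Sf1: flow source, stroke at near end)
bond 0 stroke at J1  (common-f at J1 fixed by 3)
bond 2 stroke at J1  (J1: bond 3 brought flow, rest push out)

b0 stroke→J1
b1 stroke→J1
b2 stroke→J1
b3 stroke→Sf1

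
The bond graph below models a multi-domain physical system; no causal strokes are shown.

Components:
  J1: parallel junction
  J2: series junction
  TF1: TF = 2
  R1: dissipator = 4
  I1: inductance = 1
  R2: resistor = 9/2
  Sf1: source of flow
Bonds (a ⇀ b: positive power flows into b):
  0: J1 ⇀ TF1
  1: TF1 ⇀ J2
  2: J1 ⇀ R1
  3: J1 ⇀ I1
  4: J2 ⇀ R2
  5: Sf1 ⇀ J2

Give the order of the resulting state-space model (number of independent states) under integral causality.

β5 stroke→Sf1  (source Sf1 imposes f)
β1 stroke→J2  (J2: bond 5 brought flow, rest push out)
β4 stroke→J2  (common-f at J2 fixed by 5)
β0 stroke→TF1  (through TF1, causality passes straight; one stroke at TF1)
β3 stroke→I1  (I1: I, integral causality)
β2 stroke→J1  (J1: last free bond brings effort in)

1  (I1 all integral)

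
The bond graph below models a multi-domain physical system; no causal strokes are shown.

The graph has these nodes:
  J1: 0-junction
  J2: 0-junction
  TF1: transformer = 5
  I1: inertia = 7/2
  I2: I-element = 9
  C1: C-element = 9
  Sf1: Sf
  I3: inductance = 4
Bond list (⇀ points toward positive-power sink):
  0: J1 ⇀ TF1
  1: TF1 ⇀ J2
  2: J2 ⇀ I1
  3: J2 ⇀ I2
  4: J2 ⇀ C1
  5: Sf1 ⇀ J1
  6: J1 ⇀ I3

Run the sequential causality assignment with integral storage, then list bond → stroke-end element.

bond 5 |Sf1  (Sf1: flow source, stroke at near end)
bond 2 |I1  (I1: I, integral causality)
bond 3 |I2  (prefer integral on I2)
bond 4 |J2  (prefer integral on C1)
bond 1 |TF1  (common-e at J2 fixed by 4)
bond 0 |J1  (through TF1, causality passes straight; one stroke at TF1)
bond 6 |I3  (J1 effort already set via bond 0)

bond 0 |J1
bond 1 |TF1
bond 2 |I1
bond 3 |I2
bond 4 |J2
bond 5 |Sf1
bond 6 |I3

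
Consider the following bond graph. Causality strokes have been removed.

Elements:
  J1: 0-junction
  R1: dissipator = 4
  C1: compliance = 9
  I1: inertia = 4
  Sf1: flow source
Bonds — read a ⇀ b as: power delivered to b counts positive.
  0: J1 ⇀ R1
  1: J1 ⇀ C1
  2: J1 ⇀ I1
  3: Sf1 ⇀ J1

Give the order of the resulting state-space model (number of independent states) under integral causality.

#3 stroke→Sf1  (Sf1: flow source, stroke at near end)
#1 stroke→J1  (prefer integral on C1)
#0 stroke→R1  (J1: bond 1 brought effort, rest push out)
#2 stroke→I1  (J1: bond 1 brought effort, rest push out)

2  (C1, I1 all integral)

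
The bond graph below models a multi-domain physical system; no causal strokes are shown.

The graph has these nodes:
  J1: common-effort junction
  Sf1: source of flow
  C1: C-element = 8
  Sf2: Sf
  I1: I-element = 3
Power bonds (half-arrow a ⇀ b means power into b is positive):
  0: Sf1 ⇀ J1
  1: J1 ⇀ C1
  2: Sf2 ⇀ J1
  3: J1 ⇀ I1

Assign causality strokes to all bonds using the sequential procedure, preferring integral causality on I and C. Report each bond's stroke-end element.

b0 stroke at Sf1
b1 stroke at J1
b2 stroke at Sf2
b3 stroke at I1

bond 0 →Sf1  (source Sf1 imposes f)
bond 2 →Sf2  (Sf2 fixes flow; stroke at Sf2)
bond 1 →J1  (C1 integral (e out))
bond 3 →I1  (J1: bond 1 brought effort, rest push out)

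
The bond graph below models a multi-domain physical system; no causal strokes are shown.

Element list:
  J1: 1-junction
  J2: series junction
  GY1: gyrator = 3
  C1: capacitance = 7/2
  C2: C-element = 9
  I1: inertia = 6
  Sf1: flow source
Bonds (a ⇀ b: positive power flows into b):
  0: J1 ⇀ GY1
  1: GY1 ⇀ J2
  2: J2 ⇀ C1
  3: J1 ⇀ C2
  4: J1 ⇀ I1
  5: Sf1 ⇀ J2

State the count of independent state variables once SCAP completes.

bond 5 stroke→Sf1  (Sf1 fixes flow; stroke at Sf1)
bond 1 stroke→J2  (common-f at J2 fixed by 5)
bond 2 stroke→J2  (J2 flow already set via bond 5)
bond 0 stroke→J1  (GY GY1: same side as bond 1)
bond 3 stroke→J1  (C2 outputs effort q/C2)
bond 4 stroke→I1  (J1 needs exactly one f-in)

3  (C1, C2, I1 all integral)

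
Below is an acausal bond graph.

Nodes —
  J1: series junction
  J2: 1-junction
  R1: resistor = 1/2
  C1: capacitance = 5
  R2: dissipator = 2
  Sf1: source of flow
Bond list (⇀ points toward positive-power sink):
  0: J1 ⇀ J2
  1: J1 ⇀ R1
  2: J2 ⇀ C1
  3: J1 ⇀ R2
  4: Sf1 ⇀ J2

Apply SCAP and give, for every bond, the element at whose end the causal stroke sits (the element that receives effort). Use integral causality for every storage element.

bond 4 →Sf1  (source Sf1 imposes f)
bond 0 →J2  (J2 flow already set via bond 4)
bond 2 →J2  (J2: bond 4 brought flow, rest push out)
bond 1 →J1  (common-f at J1 fixed by 0)
bond 3 →J1  (common-f at J1 fixed by 0)

β0 stroke at J2
β1 stroke at J1
β2 stroke at J2
β3 stroke at J1
β4 stroke at Sf1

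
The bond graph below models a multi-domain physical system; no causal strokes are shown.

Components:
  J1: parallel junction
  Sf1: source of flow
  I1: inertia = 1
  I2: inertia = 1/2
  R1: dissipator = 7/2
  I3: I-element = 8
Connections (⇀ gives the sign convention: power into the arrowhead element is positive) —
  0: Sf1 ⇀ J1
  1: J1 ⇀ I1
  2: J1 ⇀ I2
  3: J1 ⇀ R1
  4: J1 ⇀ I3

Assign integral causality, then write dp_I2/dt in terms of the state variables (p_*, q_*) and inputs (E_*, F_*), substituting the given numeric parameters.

dp_I2/dt = 7*F_Sf1/2 - 7*p_I1/2 - 7*p_I2 - 7*p_I3/16

#0 stroke→Sf1  (source Sf1 imposes f)
#1 stroke→I1  (I1 outputs flow p/I1)
#2 stroke→I2  (I2 integral (f out))
#4 stroke→I3  (prefer integral on I3)
#3 stroke→J1  (closing 0-jn rule on J1)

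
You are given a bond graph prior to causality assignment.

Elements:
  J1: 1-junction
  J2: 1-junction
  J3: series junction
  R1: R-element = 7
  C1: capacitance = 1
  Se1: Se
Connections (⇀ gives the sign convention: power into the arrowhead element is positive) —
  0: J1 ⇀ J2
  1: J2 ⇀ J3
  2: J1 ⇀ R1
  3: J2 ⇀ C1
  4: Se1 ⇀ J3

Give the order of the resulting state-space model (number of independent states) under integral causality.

1  (C1 all integral)

β4 |J3  (source Se1 imposes e)
β1 |J2  (closing 1-jn rule on J3)
β3 |J2  (C1 integral (e out))
β0 |J1  (only one flow-in slot at J2)
β2 |R1  (only one flow-in slot at J1)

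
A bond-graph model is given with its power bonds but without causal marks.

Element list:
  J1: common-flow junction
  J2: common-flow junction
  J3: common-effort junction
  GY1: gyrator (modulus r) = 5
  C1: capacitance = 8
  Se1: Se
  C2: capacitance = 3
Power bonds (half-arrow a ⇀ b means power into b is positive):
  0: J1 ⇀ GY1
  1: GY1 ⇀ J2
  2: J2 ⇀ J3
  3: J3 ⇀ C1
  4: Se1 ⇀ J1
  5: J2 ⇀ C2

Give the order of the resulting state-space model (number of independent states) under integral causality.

bond 4 stroke at J1  (Se1: effort source, stroke at far end)
bond 0 stroke at GY1  (only one flow-in slot at J1)
bond 1 stroke at GY1  (GY1: gyrator matches bond 0)
bond 2 stroke at J2  (J2 flow already set via bond 1)
bond 5 stroke at J2  (J2 flow already set via bond 1)
bond 3 stroke at J3  (closing 0-jn rule on J3)

2  (C1, C2 all integral)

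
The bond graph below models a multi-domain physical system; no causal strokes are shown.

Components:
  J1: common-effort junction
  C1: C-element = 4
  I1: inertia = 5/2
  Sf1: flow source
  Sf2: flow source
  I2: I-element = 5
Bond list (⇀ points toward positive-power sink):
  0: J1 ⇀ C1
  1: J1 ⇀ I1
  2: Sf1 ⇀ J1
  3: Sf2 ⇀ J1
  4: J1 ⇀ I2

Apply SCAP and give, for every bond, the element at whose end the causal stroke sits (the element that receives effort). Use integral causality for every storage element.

bond 2 →Sf1  (Sf1: flow source, stroke at near end)
bond 3 →Sf2  (source Sf2 imposes f)
bond 0 →J1  (C1 integral (e out))
bond 1 →I1  (common-e at J1 fixed by 0)
bond 4 →I2  (common-e at J1 fixed by 0)

β0 →J1
β1 →I1
β2 →Sf1
β3 →Sf2
β4 →I2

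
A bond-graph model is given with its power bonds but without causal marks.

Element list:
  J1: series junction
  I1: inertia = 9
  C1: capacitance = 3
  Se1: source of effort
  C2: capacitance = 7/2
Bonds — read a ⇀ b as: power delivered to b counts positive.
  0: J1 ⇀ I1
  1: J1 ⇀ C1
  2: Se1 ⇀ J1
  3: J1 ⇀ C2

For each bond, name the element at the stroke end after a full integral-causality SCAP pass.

β0 →I1
β1 →J1
β2 →J1
β3 →J1

#2 |J1  (Se1 (Se) sets effort on bond)
#0 |I1  (I1: I, integral causality)
#1 |J1  (1-jn J1 has f-setter on 0)
#3 |J1  (J1 flow already set via bond 0)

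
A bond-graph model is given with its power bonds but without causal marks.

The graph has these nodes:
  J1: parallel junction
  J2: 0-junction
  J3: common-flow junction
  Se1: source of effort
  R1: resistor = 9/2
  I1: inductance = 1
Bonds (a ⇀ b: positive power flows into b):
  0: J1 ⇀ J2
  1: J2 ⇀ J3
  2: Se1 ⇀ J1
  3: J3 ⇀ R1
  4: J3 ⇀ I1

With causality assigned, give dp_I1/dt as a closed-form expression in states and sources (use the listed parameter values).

dp_I1/dt = E_Se1 - 9*p_I1/2

bond 2 stroke→J1  (source Se1 imposes e)
bond 0 stroke→J2  (J1: bond 2 brought effort, rest push out)
bond 1 stroke→J3  (J2 effort already set via bond 0)
bond 4 stroke→I1  (I1 integral (f out))
bond 3 stroke→J3  (1-jn J3 has f-setter on 4)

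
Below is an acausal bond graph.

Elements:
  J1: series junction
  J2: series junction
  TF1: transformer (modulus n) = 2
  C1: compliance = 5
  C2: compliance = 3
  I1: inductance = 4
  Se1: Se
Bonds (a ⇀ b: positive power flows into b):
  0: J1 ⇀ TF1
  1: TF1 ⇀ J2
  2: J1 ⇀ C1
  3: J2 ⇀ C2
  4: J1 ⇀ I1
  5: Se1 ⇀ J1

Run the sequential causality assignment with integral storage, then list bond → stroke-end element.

β5 stroke at J1  (Se1 (Se) sets effort on bond)
β2 stroke at J1  (prefer integral on C1)
β3 stroke at J2  (C2 outputs effort q/C2)
β1 stroke at TF1  (J2 needs exactly one f-in)
β0 stroke at J1  (TF1 one-in-one-out from 1)
β4 stroke at I1  (only one flow-in slot at J1)

b0 stroke at J1
b1 stroke at TF1
b2 stroke at J1
b3 stroke at J2
b4 stroke at I1
b5 stroke at J1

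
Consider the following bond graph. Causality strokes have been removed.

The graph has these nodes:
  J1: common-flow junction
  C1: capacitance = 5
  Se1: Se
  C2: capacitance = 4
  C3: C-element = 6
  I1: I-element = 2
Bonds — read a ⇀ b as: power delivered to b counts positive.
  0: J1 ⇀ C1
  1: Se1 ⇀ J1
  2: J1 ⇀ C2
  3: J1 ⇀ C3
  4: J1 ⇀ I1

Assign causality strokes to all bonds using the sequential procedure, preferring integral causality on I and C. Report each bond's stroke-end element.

b0 stroke→J1
b1 stroke→J1
b2 stroke→J1
b3 stroke→J1
b4 stroke→I1

b1 →J1  (Se1 fixes effort; stroke away)
b0 →J1  (C1: C, integral causality)
b2 →J1  (C2: C, integral causality)
b3 →J1  (C3 integral (e out))
b4 →I1  (closing 1-jn rule on J1)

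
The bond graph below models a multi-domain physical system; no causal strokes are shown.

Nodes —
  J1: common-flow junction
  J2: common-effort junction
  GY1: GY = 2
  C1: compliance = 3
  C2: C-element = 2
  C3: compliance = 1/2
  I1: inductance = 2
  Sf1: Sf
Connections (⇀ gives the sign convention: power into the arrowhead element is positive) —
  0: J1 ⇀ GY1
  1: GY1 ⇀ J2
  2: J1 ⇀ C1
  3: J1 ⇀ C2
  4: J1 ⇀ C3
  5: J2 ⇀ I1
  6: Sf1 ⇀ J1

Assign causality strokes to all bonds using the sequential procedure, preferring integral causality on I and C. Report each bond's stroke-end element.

#6 stroke at Sf1  (Sf1 fixes flow; stroke at Sf1)
#0 stroke at J1  (common-f at J1 fixed by 6)
#2 stroke at J1  (common-f at J1 fixed by 6)
#3 stroke at J1  (J1 flow already set via bond 6)
#4 stroke at J1  (1-jn J1 has f-setter on 6)
#1 stroke at J2  (GY1: gyrator matches bond 0)
#5 stroke at I1  (J2 effort already set via bond 1)

bond 0 stroke at J1
bond 1 stroke at J2
bond 2 stroke at J1
bond 3 stroke at J1
bond 4 stroke at J1
bond 5 stroke at I1
bond 6 stroke at Sf1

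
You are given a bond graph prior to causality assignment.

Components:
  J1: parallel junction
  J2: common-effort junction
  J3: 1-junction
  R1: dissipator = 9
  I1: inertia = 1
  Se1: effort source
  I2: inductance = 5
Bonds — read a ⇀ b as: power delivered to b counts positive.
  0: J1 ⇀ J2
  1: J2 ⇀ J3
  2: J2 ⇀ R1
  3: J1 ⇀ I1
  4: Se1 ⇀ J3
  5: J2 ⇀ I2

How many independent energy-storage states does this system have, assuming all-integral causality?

2  (I1, I2 all integral)

b4 stroke→J3  (Se1 (Se) sets effort on bond)
b1 stroke→J2  (only one flow-in slot at J3)
b0 stroke→J1  (common-e at J2 fixed by 1)
b2 stroke→R1  (0-jn J2 has e-setter on 1)
b5 stroke→I2  (common-e at J2 fixed by 1)
b3 stroke→I1  (J1: bond 0 brought effort, rest push out)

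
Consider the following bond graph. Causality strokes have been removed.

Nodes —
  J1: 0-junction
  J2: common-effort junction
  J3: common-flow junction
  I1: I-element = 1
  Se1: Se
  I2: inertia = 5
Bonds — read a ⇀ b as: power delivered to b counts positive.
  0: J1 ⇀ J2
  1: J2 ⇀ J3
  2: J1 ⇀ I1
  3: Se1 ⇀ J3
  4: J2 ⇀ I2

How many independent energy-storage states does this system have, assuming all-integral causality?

b3 |J3  (Se1 (Se) sets effort on bond)
b1 |J2  (J3: last free bond brings flow in)
b0 |J1  (common-e at J2 fixed by 1)
b4 |I2  (common-e at J2 fixed by 1)
b2 |I1  (J1: bond 0 brought effort, rest push out)

2  (I1, I2 all integral)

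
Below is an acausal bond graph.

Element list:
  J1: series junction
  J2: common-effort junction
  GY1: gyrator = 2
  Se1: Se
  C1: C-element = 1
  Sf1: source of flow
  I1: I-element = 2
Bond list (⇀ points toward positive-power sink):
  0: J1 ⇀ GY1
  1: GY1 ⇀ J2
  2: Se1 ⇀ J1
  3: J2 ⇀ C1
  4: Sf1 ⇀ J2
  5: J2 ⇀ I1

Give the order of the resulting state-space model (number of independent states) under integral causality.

2  (C1, I1 all integral)

β2 stroke at J1  (Se1 (Se) sets effort on bond)
β4 stroke at Sf1  (Sf1: flow source, stroke at near end)
β0 stroke at GY1  (J1 needs exactly one f-in)
β1 stroke at GY1  (GY1: gyrator matches bond 0)
β3 stroke at J2  (C1: C, integral causality)
β5 stroke at I1  (common-e at J2 fixed by 3)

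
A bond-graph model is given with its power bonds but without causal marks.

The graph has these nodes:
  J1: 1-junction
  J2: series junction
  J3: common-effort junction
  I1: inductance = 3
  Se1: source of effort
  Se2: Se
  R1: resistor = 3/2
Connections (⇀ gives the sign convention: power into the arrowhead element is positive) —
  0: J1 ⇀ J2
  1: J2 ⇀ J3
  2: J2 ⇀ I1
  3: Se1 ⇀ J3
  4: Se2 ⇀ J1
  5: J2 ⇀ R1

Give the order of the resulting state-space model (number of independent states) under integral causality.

1  (I1 all integral)

β3 stroke→J3  (Se1 fixes effort; stroke away)
β4 stroke→J1  (source Se2 imposes e)
β0 stroke→J2  (J1 needs exactly one f-in)
β1 stroke→J2  (J3: bond 3 brought effort, rest push out)
β2 stroke→I1  (prefer integral on I1)
β5 stroke→J2  (1-jn J2 has f-setter on 2)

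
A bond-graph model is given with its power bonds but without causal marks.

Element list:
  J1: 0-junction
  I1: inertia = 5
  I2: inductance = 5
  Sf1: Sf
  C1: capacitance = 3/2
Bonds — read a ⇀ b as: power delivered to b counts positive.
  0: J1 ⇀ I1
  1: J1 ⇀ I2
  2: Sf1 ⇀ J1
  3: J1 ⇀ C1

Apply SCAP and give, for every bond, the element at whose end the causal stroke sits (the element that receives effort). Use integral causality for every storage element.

b0 →I1
b1 →I2
b2 →Sf1
b3 →J1

β2 →Sf1  (Sf1: flow source, stroke at near end)
β0 →I1  (prefer integral on I1)
β1 →I2  (I2 outputs flow p/I2)
β3 →J1  (J1: last free bond brings effort in)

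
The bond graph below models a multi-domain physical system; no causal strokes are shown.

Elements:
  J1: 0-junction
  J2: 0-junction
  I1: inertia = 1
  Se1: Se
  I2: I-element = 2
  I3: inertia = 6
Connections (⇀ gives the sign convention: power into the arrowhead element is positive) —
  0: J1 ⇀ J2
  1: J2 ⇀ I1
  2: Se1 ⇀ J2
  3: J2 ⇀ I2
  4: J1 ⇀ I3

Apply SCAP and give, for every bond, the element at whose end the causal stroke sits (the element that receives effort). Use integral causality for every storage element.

#0 stroke→J1
#1 stroke→I1
#2 stroke→J2
#3 stroke→I2
#4 stroke→I3

bond 2 stroke→J2  (source Se1 imposes e)
bond 0 stroke→J1  (common-e at J2 fixed by 2)
bond 1 stroke→I1  (0-jn J2 has e-setter on 2)
bond 3 stroke→I2  (0-jn J2 has e-setter on 2)
bond 4 stroke→I3  (J1 effort already set via bond 0)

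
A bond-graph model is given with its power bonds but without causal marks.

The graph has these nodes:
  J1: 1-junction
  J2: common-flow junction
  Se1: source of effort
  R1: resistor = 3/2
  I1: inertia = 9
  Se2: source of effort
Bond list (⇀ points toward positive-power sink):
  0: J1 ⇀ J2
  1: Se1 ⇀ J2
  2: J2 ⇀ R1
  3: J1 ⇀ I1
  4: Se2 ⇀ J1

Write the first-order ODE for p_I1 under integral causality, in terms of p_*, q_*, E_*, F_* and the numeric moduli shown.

dp_I1/dt = E_Se1 + E_Se2 - p_I1/6

β1 stroke at J2  (source Se1 imposes e)
β4 stroke at J1  (Se2 (Se) sets effort on bond)
β3 stroke at I1  (I1 integral (f out))
β0 stroke at J1  (J1: bond 3 brought flow, rest push out)
β2 stroke at J2  (J2 flow already set via bond 0)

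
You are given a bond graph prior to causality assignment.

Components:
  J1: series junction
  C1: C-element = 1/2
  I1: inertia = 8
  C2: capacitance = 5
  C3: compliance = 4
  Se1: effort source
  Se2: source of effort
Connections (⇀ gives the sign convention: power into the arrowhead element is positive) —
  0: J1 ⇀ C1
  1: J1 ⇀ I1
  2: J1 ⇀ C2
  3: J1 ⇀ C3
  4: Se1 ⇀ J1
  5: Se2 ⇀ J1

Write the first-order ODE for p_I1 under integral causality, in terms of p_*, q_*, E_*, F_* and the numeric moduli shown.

b4 stroke→J1  (Se1 (Se) sets effort on bond)
b5 stroke→J1  (source Se2 imposes e)
b0 stroke→J1  (C1: C, integral causality)
b1 stroke→I1  (I1: I, integral causality)
b2 stroke→J1  (J1 flow already set via bond 1)
b3 stroke→J1  (J1: bond 1 brought flow, rest push out)

dp_I1/dt = E_Se1 + E_Se2 - 2*q_C1 - q_C2/5 - q_C3/4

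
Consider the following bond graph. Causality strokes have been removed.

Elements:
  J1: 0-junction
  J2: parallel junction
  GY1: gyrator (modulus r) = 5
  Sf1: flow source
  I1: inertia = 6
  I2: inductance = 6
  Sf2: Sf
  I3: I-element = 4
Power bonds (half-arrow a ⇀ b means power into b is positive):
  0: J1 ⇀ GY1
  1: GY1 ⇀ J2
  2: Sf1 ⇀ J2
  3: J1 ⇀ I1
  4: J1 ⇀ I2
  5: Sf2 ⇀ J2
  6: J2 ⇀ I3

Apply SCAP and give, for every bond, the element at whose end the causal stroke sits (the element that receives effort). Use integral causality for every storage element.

b0 |J1
b1 |J2
b2 |Sf1
b3 |I1
b4 |I2
b5 |Sf2
b6 |I3

bond 2 →Sf1  (Sf1 fixes flow; stroke at Sf1)
bond 5 →Sf2  (source Sf2 imposes f)
bond 3 →I1  (I1 outputs flow p/I1)
bond 4 →I2  (I2 outputs flow p/I2)
bond 0 →J1  (J1 needs exactly one e-in)
bond 1 →J2  (GY1 both-in/both-out from 0)
bond 6 →I3  (J2 effort already set via bond 1)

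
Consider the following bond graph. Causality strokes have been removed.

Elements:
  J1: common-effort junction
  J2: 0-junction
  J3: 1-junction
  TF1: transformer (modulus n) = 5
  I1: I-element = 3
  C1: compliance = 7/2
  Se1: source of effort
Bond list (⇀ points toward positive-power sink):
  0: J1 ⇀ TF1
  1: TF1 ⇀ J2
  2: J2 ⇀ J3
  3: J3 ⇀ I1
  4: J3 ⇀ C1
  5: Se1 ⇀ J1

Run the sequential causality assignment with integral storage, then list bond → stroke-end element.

b0 →TF1
b1 →J2
b2 →J3
b3 →I1
b4 →J3
b5 →J1

β5 |J1  (Se1 (Se) sets effort on bond)
β0 |TF1  (J1 effort already set via bond 5)
β1 |J2  (TF1: transformer flips bond 0)
β2 |J3  (J2: bond 1 brought effort, rest push out)
β3 |I1  (I1 outputs flow p/I1)
β4 |J3  (1-jn J3 has f-setter on 3)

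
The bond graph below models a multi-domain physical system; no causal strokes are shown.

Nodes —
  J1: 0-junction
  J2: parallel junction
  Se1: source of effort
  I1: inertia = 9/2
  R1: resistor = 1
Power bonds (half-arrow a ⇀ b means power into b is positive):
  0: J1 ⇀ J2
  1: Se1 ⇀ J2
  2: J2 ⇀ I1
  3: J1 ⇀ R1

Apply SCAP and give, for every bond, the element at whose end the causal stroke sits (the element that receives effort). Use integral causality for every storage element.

bond 1 |J2  (Se1: effort source, stroke at far end)
bond 0 |J1  (J2: bond 1 brought effort, rest push out)
bond 2 |I1  (J2 effort already set via bond 1)
bond 3 |R1  (0-jn J1 has e-setter on 0)

b0 |J1
b1 |J2
b2 |I1
b3 |R1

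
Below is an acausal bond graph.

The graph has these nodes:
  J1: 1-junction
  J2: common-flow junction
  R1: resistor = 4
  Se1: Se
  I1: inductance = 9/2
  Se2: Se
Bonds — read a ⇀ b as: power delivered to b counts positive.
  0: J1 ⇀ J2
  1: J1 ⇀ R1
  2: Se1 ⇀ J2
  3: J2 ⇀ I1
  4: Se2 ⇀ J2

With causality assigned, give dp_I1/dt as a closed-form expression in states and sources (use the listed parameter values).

dp_I1/dt = E_Se1 + E_Se2 - 8*p_I1/9

β2 →J2  (Se1 fixes effort; stroke away)
β4 →J2  (Se2 fixes effort; stroke away)
β3 →I1  (prefer integral on I1)
β0 →J2  (J2 flow already set via bond 3)
β1 →J1  (J1: bond 0 brought flow, rest push out)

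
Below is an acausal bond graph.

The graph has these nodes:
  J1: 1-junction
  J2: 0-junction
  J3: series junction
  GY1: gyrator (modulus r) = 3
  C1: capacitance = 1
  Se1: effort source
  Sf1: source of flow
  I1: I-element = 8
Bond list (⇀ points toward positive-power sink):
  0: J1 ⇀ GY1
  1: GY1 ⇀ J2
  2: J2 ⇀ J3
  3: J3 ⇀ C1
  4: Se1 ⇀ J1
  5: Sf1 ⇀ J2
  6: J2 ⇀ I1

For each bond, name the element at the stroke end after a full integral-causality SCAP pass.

β4 stroke at J1  (source Se1 imposes e)
β5 stroke at Sf1  (Sf1: flow source, stroke at near end)
β0 stroke at GY1  (only one flow-in slot at J1)
β1 stroke at GY1  (through GY1, causality inverts; strokes same side of GY1)
β3 stroke at J3  (C1: C, integral causality)
β2 stroke at J2  (only one flow-in slot at J3)
β6 stroke at I1  (J2: bond 2 brought effort, rest push out)

b0 →GY1
b1 →GY1
b2 →J2
b3 →J3
b4 →J1
b5 →Sf1
b6 →I1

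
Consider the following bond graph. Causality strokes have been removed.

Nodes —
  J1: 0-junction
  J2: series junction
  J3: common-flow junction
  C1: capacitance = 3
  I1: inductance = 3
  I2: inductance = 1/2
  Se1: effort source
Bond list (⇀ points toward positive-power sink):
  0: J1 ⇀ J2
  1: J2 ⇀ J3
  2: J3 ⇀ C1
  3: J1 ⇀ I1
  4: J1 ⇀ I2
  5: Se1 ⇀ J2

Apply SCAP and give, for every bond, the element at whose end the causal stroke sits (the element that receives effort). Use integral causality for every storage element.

bond 0 →J1
bond 1 →J2
bond 2 →J3
bond 3 →I1
bond 4 →I2
bond 5 →J2

bond 5 →J2  (source Se1 imposes e)
bond 2 →J3  (C1 integral (e out))
bond 1 →J2  (only one flow-in slot at J3)
bond 0 →J1  (closing 1-jn rule on J2)
bond 3 →I1  (J1 effort already set via bond 0)
bond 4 →I2  (J1 effort already set via bond 0)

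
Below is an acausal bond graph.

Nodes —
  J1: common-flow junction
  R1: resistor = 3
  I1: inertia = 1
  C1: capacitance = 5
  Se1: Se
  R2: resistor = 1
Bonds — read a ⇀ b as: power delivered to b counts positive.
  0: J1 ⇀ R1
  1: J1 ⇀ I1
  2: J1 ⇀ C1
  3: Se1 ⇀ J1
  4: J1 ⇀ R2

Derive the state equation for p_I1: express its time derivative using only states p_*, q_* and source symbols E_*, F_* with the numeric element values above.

dp_I1/dt = E_Se1 - 4*p_I1 - q_C1/5

#3 stroke→J1  (Se1 (Se) sets effort on bond)
#1 stroke→I1  (prefer integral on I1)
#0 stroke→J1  (1-jn J1 has f-setter on 1)
#2 stroke→J1  (J1 flow already set via bond 1)
#4 stroke→J1  (J1: bond 1 brought flow, rest push out)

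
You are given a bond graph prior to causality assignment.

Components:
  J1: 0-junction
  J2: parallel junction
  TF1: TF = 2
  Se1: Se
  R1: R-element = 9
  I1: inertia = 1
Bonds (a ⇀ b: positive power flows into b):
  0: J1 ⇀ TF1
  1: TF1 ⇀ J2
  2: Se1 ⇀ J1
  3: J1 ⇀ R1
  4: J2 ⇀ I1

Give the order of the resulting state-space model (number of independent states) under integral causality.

bond 2 stroke at J1  (Se1: effort source, stroke at far end)
bond 0 stroke at TF1  (J1: bond 2 brought effort, rest push out)
bond 3 stroke at R1  (J1: bond 2 brought effort, rest push out)
bond 1 stroke at J2  (TF1 one-in-one-out from 0)
bond 4 stroke at I1  (common-e at J2 fixed by 1)

1  (I1 all integral)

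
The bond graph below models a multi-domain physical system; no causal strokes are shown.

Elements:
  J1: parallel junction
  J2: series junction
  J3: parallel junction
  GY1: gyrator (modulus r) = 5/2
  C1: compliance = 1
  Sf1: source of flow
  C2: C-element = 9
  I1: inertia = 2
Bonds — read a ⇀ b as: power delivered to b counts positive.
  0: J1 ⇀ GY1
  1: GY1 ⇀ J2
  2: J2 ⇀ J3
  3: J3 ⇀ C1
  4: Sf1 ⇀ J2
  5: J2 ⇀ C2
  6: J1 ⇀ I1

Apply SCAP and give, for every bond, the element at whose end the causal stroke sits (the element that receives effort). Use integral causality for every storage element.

#4 stroke at Sf1  (Sf1: flow source, stroke at near end)
#1 stroke at J2  (common-f at J2 fixed by 4)
#2 stroke at J2  (J2 flow already set via bond 4)
#5 stroke at J2  (1-jn J2 has f-setter on 4)
#3 stroke at J3  (J3 needs exactly one e-in)
#0 stroke at J1  (through GY1, causality inverts; strokes same side of GY1)
#6 stroke at I1  (common-e at J1 fixed by 0)

b0 →J1
b1 →J2
b2 →J2
b3 →J3
b4 →Sf1
b5 →J2
b6 →I1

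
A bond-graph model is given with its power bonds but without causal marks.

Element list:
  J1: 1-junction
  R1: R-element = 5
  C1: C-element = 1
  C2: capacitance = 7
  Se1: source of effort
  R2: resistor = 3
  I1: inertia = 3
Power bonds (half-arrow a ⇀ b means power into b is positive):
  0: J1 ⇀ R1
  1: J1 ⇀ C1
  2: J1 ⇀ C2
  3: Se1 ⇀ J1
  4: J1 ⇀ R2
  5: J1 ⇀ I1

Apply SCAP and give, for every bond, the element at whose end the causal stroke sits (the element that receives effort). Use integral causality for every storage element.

#3 stroke at J1  (source Se1 imposes e)
#1 stroke at J1  (C1 integral (e out))
#2 stroke at J1  (C2: C, integral causality)
#5 stroke at I1  (I1 integral (f out))
#0 stroke at J1  (1-jn J1 has f-setter on 5)
#4 stroke at J1  (common-f at J1 fixed by 5)

bond 0 stroke at J1
bond 1 stroke at J1
bond 2 stroke at J1
bond 3 stroke at J1
bond 4 stroke at J1
bond 5 stroke at I1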